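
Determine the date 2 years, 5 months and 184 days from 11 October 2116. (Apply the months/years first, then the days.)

September 11, 2119

Counting forward 2 years, 5 months and 184 days from October 11, 2116: first the month/year part, then the days.
+2 years → 2118; month 10 + 5 = 15, which is month 3 of year 2119 → March 2119.
Day 11 is valid in March, giving March 11, 2119.
Now add 184 days from March 11, 2119.
March has 31 days, so 31 − 11 = 20 days remain after March 11, 2119; 184 − 20 = 164 left.
April 2119 has 30 days: 164 − 30 = 134 left.
May 2119 has 31 days: 134 − 31 = 103 left.
June 2119 has 30 days: 103 − 30 = 73 left.
July 2119 has 31 days: 73 − 31 = 42 left.
August 2119 has 31 days: 42 − 31 = 11 left.
11 days into September 2119 → September 11, 2119.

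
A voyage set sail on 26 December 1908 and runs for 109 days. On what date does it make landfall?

Adding 109 days from December 26, 1908.
December has 31 days, so 31 − 26 = 5 days remain after December 26, 1908; 109 − 5 = 104 left.
January 1909 has 31 days: 104 − 31 = 73 left.
February 1909 has 28 days (1909 is not a leap year): 73 − 28 = 45 left.
March 1909 has 31 days: 45 − 31 = 14 left.
14 days into April 1909 → April 14, 1909.

April 14, 1909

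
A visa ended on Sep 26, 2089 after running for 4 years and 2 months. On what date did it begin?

July 26, 2085

Counting back 4 years and 2 months from September 26, 2089.
-4 years → 2085; month 9 − 2 = 7 → July 2085.
Day 26 is valid in July, giving July 26, 2085.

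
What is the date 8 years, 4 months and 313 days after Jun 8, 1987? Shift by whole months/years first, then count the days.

Advancing 8 years, 4 months and 313 days from June 8, 1987: first the month/year part, then the days.
+8 years → 1995; month 6 + 4 = 10 → October 1995.
Day 8 is valid in October, giving October 8, 1995.
Now add 313 days from October 8, 1995.
October has 31 days, so 31 − 8 = 23 days remain after October 8, 1995; 313 − 23 = 290 left.
November 1995 has 30 days: 290 − 30 = 260 left.
December 1995 has 31 days: 260 − 31 = 229 left.
January 1996 has 31 days: 229 − 31 = 198 left.
February 1996 has 29 days (1996 is a leap year): 198 − 29 = 169 left.
March 1996 has 31 days: 169 − 31 = 138 left.
April 1996 has 30 days: 138 − 30 = 108 left.
May 1996 has 31 days: 108 − 31 = 77 left.
June 1996 has 30 days: 77 − 30 = 47 left.
July 1996 has 31 days: 47 − 31 = 16 left.
16 days into August 1996 → August 16, 1996.

August 16, 1996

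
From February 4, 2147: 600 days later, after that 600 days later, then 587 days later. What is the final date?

Advancing 600 days from February 4, 2147:
February has 28 days, so 28 − 4 = 24 days remain after February 4, 2147; 600 − 24 = 576 left.
March 2147 has 31 days: 576 − 31 = 545 left.
April 2147 has 30 days: 545 − 30 = 515 left.
May 2147 has 31 days: 515 − 31 = 484 left.
June 2147 has 30 days: 484 − 30 = 454 left.
July 2147 has 31 days: 454 − 31 = 423 left.
August 2147 has 31 days: 423 − 31 = 392 left.
September 2147 has 30 days: 392 − 30 = 362 left.
October 2147 has 31 days: 362 − 31 = 331 left.
November 2147 has 30 days: 331 − 30 = 301 left.
December 2147 has 31 days: 301 − 31 = 270 left.
January 2148 has 31 days: 270 − 31 = 239 left.
February 2148 has 29 days (2148 is a leap year): 239 − 29 = 210 left.
March 2148 has 31 days: 210 − 31 = 179 left.
April 2148 has 30 days: 179 − 30 = 149 left.
May 2148 has 31 days: 149 − 31 = 118 left.
June 2148 has 30 days: 118 − 30 = 88 left.
July 2148 has 31 days: 88 − 31 = 57 left.
August 2148 has 31 days: 57 − 31 = 26 left.
26 days into September 2148 → September 26, 2148.
Adding 600 days from September 26, 2148:
September has 30 days, so 30 − 26 = 4 days remain after September 26, 2148; 600 − 4 = 596 left.
October 2148 has 31 days: 596 − 31 = 565 left.
November 2148 has 30 days: 565 − 30 = 535 left.
December 2148 has 31 days: 535 − 31 = 504 left.
January 2149 has 31 days: 504 − 31 = 473 left.
February 2149 has 28 days (2149 is not a leap year): 473 − 28 = 445 left.
March 2149 has 31 days: 445 − 31 = 414 left.
April 2149 has 30 days: 414 − 30 = 384 left.
May 2149 has 31 days: 384 − 31 = 353 left.
June 2149 has 30 days: 353 − 30 = 323 left.
July 2149 has 31 days: 323 − 31 = 292 left.
August 2149 has 31 days: 292 − 31 = 261 left.
September 2149 has 30 days: 261 − 30 = 231 left.
October 2149 has 31 days: 231 − 31 = 200 left.
November 2149 has 30 days: 200 − 30 = 170 left.
December 2149 has 31 days: 170 − 31 = 139 left.
January 2150 has 31 days: 139 − 31 = 108 left.
February 2150 has 28 days (2150 is not a leap year): 108 − 28 = 80 left.
March 2150 has 31 days: 80 − 31 = 49 left.
April 2150 has 30 days: 49 − 30 = 19 left.
19 days into May 2150 → May 19, 2150.
Adding 587 days from May 19, 2150:
May has 31 days, so 31 − 19 = 12 days remain after May 19, 2150; 587 − 12 = 575 left.
June 2150 has 30 days: 575 − 30 = 545 left.
July 2150 has 31 days: 545 − 31 = 514 left.
August 2150 has 31 days: 514 − 31 = 483 left.
September 2150 has 30 days: 483 − 30 = 453 left.
October 2150 has 31 days: 453 − 31 = 422 left.
November 2150 has 30 days: 422 − 30 = 392 left.
December 2150 has 31 days: 392 − 31 = 361 left.
January 2151 has 31 days: 361 − 31 = 330 left.
February 2151 has 28 days (2151 is not a leap year): 330 − 28 = 302 left.
March 2151 has 31 days: 302 − 31 = 271 left.
April 2151 has 30 days: 271 − 30 = 241 left.
May 2151 has 31 days: 241 − 31 = 210 left.
June 2151 has 30 days: 210 − 30 = 180 left.
July 2151 has 31 days: 180 − 31 = 149 left.
August 2151 has 31 days: 149 − 31 = 118 left.
September 2151 has 30 days: 118 − 30 = 88 left.
October 2151 has 31 days: 88 − 31 = 57 left.
November 2151 has 30 days: 57 − 30 = 27 left.
27 days into December 2151 → December 27, 2151.

December 27, 2151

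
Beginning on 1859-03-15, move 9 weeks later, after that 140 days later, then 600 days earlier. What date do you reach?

Adding 9 weeks (= 63 days) from March 15, 1859:
March has 31 days, so 31 − 15 = 16 days remain after March 15, 1859; 63 − 16 = 47 left.
April 1859 has 30 days: 47 − 30 = 17 left.
17 days into May 1859 → May 17, 1859.
Adding 140 days from May 17, 1859:
May has 31 days, so 31 − 17 = 14 days remain after May 17, 1859; 140 − 14 = 126 left.
June 1859 has 30 days: 126 − 30 = 96 left.
July 1859 has 31 days: 96 − 31 = 65 left.
August 1859 has 31 days: 65 − 31 = 34 left.
September 1859 has 30 days: 34 − 30 = 4 left.
4 days into October 1859 → October 4, 1859.
Going back 600 days from October 4, 1859:
Going back 4 days from October 4, 1859 reaches the end of the previous month; 600 − 4 = 596 left.
September 1859 has 30 days: 596 − 30 = 566 left.
August 1859 has 31 days: 566 − 31 = 535 left.
July 1859 has 31 days: 535 − 31 = 504 left.
June 1859 has 30 days: 504 − 30 = 474 left.
May 1859 has 31 days: 474 − 31 = 443 left.
April 1859 has 30 days: 443 − 30 = 413 left.
March 1859 has 31 days: 413 − 31 = 382 left.
February 1859 has 28 days (1859 is not a leap year): 382 − 28 = 354 left.
January 1859 has 31 days: 354 − 31 = 323 left.
December 1858 has 31 days: 323 − 31 = 292 left.
November 1858 has 30 days: 292 − 30 = 262 left.
October 1858 has 31 days: 262 − 31 = 231 left.
September 1858 has 30 days: 231 − 30 = 201 left.
August 1858 has 31 days: 201 − 31 = 170 left.
July 1858 has 31 days: 170 − 31 = 139 left.
June 1858 has 30 days: 139 − 30 = 109 left.
May 1858 has 31 days: 109 − 31 = 78 left.
April 1858 has 30 days: 78 − 30 = 48 left.
March 1858 has 31 days: 48 − 31 = 17 left.
February 1858 has 28 days; 28 − 17 = 11 → February 11, 1858.

February 11, 1858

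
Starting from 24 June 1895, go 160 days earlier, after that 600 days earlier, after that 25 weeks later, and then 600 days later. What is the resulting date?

Going back 160 days from June 24, 1895:
Going back 24 days from June 24, 1895 reaches the end of the previous month; 160 − 24 = 136 left.
May 1895 has 31 days: 136 − 31 = 105 left.
April 1895 has 30 days: 105 − 30 = 75 left.
March 1895 has 31 days: 75 − 31 = 44 left.
February 1895 has 28 days (1895 is not a leap year): 44 − 28 = 16 left.
January 1895 has 31 days; 31 − 16 = 15 → January 15, 1895.
Going back 600 days from January 15, 1895:
Going back 15 days from January 15, 1895 reaches the end of the previous month; 600 − 15 = 585 left.
December 1894 has 31 days: 585 − 31 = 554 left.
November 1894 has 30 days: 554 − 30 = 524 left.
October 1894 has 31 days: 524 − 31 = 493 left.
September 1894 has 30 days: 493 − 30 = 463 left.
August 1894 has 31 days: 463 − 31 = 432 left.
July 1894 has 31 days: 432 − 31 = 401 left.
June 1894 has 30 days: 401 − 30 = 371 left.
May 1894 has 31 days: 371 − 31 = 340 left.
April 1894 has 30 days: 340 − 30 = 310 left.
March 1894 has 31 days: 310 − 31 = 279 left.
February 1894 has 28 days (1894 is not a leap year): 279 − 28 = 251 left.
January 1894 has 31 days: 251 − 31 = 220 left.
December 1893 has 31 days: 220 − 31 = 189 left.
November 1893 has 30 days: 189 − 30 = 159 left.
October 1893 has 31 days: 159 − 31 = 128 left.
September 1893 has 30 days: 128 − 30 = 98 left.
August 1893 has 31 days: 98 − 31 = 67 left.
July 1893 has 31 days: 67 − 31 = 36 left.
June 1893 has 30 days: 36 − 30 = 6 left.
May 1893 has 31 days; 31 − 6 = 25 → May 25, 1893.
Advancing 25 weeks (= 175 days) from May 25, 1893:
May has 31 days, so 31 − 25 = 6 days remain after May 25, 1893; 175 − 6 = 169 left.
June 1893 has 30 days: 169 − 30 = 139 left.
July 1893 has 31 days: 139 − 31 = 108 left.
August 1893 has 31 days: 108 − 31 = 77 left.
September 1893 has 30 days: 77 − 30 = 47 left.
October 1893 has 31 days: 47 − 31 = 16 left.
16 days into November 1893 → November 16, 1893.
Counting forward 600 days from November 16, 1893:
November has 30 days, so 30 − 16 = 14 days remain after November 16, 1893; 600 − 14 = 586 left.
December 1893 has 31 days: 586 − 31 = 555 left.
January 1894 has 31 days: 555 − 31 = 524 left.
February 1894 has 28 days (1894 is not a leap year): 524 − 28 = 496 left.
March 1894 has 31 days: 496 − 31 = 465 left.
April 1894 has 30 days: 465 − 30 = 435 left.
May 1894 has 31 days: 435 − 31 = 404 left.
June 1894 has 30 days: 404 − 30 = 374 left.
July 1894 has 31 days: 374 − 31 = 343 left.
August 1894 has 31 days: 343 − 31 = 312 left.
September 1894 has 30 days: 312 − 30 = 282 left.
October 1894 has 31 days: 282 − 31 = 251 left.
November 1894 has 30 days: 251 − 30 = 221 left.
December 1894 has 31 days: 221 − 31 = 190 left.
January 1895 has 31 days: 190 − 31 = 159 left.
February 1895 has 28 days (1895 is not a leap year): 159 − 28 = 131 left.
March 1895 has 31 days: 131 − 31 = 100 left.
April 1895 has 30 days: 100 − 30 = 70 left.
May 1895 has 31 days: 70 − 31 = 39 left.
June 1895 has 30 days: 39 − 30 = 9 left.
9 days into July 1895 → July 9, 1895.

July 9, 1895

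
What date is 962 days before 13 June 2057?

Counting back 962 days from June 13, 2057.
Going back 13 days from June 13, 2057 reaches the end of the previous month; 962 − 13 = 949 left.
May 2057 has 31 days: 949 − 31 = 918 left.
April 2057 has 30 days: 918 − 30 = 888 left.
March 2057 has 31 days: 888 − 31 = 857 left.
February 2057 has 28 days (2057 is not a leap year): 857 − 28 = 829 left.
January 2057 has 31 days: 829 − 31 = 798 left.
December 2056 has 31 days: 798 − 31 = 767 left.
November 2056 has 30 days: 767 − 30 = 737 left.
October 2056 has 31 days: 737 − 31 = 706 left.
September 2056 has 30 days: 706 − 30 = 676 left.
August 2056 has 31 days: 676 − 31 = 645 left.
July 2056 has 31 days: 645 − 31 = 614 left.
June 2056 has 30 days: 614 − 30 = 584 left.
May 2056 has 31 days: 584 − 31 = 553 left.
April 2056 has 30 days: 553 − 30 = 523 left.
March 2056 has 31 days: 523 − 31 = 492 left.
February 2056 has 29 days (2056 is a leap year): 492 − 29 = 463 left.
January 2056 has 31 days: 463 − 31 = 432 left.
December 2055 has 31 days: 432 − 31 = 401 left.
November 2055 has 30 days: 401 − 30 = 371 left.
October 2055 has 31 days: 371 − 31 = 340 left.
September 2055 has 30 days: 340 − 30 = 310 left.
August 2055 has 31 days: 310 − 31 = 279 left.
July 2055 has 31 days: 279 − 31 = 248 left.
June 2055 has 30 days: 248 − 30 = 218 left.
May 2055 has 31 days: 218 − 31 = 187 left.
April 2055 has 30 days: 187 − 30 = 157 left.
March 2055 has 31 days: 157 − 31 = 126 left.
February 2055 has 28 days (2055 is not a leap year): 126 − 28 = 98 left.
January 2055 has 31 days: 98 − 31 = 67 left.
December 2054 has 31 days: 67 − 31 = 36 left.
November 2054 has 30 days: 36 − 30 = 6 left.
October 2054 has 31 days; 31 − 6 = 25 → October 25, 2054.

October 25, 2054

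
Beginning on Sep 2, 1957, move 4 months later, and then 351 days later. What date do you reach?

December 19, 1958

Adding 4 months from September 2, 1957:
month 9 + 4 = 13, which is month 1 of year 1958 → January 1958.
Day 2 is valid in January, giving January 2, 1958.
Adding 351 days from January 2, 1958:
January has 31 days, so 31 − 2 = 29 days remain after January 2, 1958; 351 − 29 = 322 left.
February 1958 has 28 days (1958 is not a leap year): 322 − 28 = 294 left.
March 1958 has 31 days: 294 − 31 = 263 left.
April 1958 has 30 days: 263 − 30 = 233 left.
May 1958 has 31 days: 233 − 31 = 202 left.
June 1958 has 30 days: 202 − 30 = 172 left.
July 1958 has 31 days: 172 − 31 = 141 left.
August 1958 has 31 days: 141 − 31 = 110 left.
September 1958 has 30 days: 110 − 30 = 80 left.
October 1958 has 31 days: 80 − 31 = 49 left.
November 1958 has 30 days: 49 − 30 = 19 left.
19 days into December 1958 → December 19, 1958.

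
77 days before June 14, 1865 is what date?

Subtracting 77 days from June 14, 1865.
Going back 14 days from June 14, 1865 reaches the end of the previous month; 77 − 14 = 63 left.
May 1865 has 31 days: 63 − 31 = 32 left.
April 1865 has 30 days: 32 − 30 = 2 left.
March 1865 has 31 days; 31 − 2 = 29 → March 29, 1865.

March 29, 1865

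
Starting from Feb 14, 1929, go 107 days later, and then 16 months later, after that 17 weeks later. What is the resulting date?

January 28, 1931

Advancing 107 days from February 14, 1929:
February has 28 days, so 28 − 14 = 14 days remain after February 14, 1929; 107 − 14 = 93 left.
March 1929 has 31 days: 93 − 31 = 62 left.
April 1929 has 30 days: 62 − 30 = 32 left.
May 1929 has 31 days: 32 − 31 = 1 left.
1 day into June 1929 → June 1, 1929.
Adding 16 months from June 1, 1929:
month 6 + 16 = 22, which is month 10 of year 1930 → October 1930.
Day 1 is valid in October, giving October 1, 1930.
Advancing 17 weeks (= 119 days) from October 1, 1930:
October has 31 days, so 31 − 1 = 30 days remain after October 1, 1930; 119 − 30 = 89 left.
November 1930 has 30 days: 89 − 30 = 59 left.
December 1930 has 31 days: 59 − 31 = 28 left.
28 days into January 1931 → January 28, 1931.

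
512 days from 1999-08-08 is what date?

Counting forward 512 days from August 8, 1999.
August has 31 days, so 31 − 8 = 23 days remain after August 8, 1999; 512 − 23 = 489 left.
September 1999 has 30 days: 489 − 30 = 459 left.
October 1999 has 31 days: 459 − 31 = 428 left.
November 1999 has 30 days: 428 − 30 = 398 left.
December 1999 has 31 days: 398 − 31 = 367 left.
January 2000 has 31 days: 367 − 31 = 336 left.
February 2000 has 29 days (2000 is a leap year (divisible by 400)): 336 − 29 = 307 left.
March 2000 has 31 days: 307 − 31 = 276 left.
April 2000 has 30 days: 276 − 30 = 246 left.
May 2000 has 31 days: 246 − 31 = 215 left.
June 2000 has 30 days: 215 − 30 = 185 left.
July 2000 has 31 days: 185 − 31 = 154 left.
August 2000 has 31 days: 154 − 31 = 123 left.
September 2000 has 30 days: 123 − 30 = 93 left.
October 2000 has 31 days: 93 − 31 = 62 left.
November 2000 has 30 days: 62 − 30 = 32 left.
December 2000 has 31 days: 32 − 31 = 1 left.
1 day into January 2001 → January 1, 2001.

January 1, 2001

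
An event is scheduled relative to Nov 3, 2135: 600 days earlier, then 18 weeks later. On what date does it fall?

July 17, 2134

Subtracting 600 days from November 3, 2135:
Going back 3 days from November 3, 2135 reaches the end of the previous month; 600 − 3 = 597 left.
October 2135 has 31 days: 597 − 31 = 566 left.
September 2135 has 30 days: 566 − 30 = 536 left.
August 2135 has 31 days: 536 − 31 = 505 left.
July 2135 has 31 days: 505 − 31 = 474 left.
June 2135 has 30 days: 474 − 30 = 444 left.
May 2135 has 31 days: 444 − 31 = 413 left.
April 2135 has 30 days: 413 − 30 = 383 left.
March 2135 has 31 days: 383 − 31 = 352 left.
February 2135 has 28 days (2135 is not a leap year): 352 − 28 = 324 left.
January 2135 has 31 days: 324 − 31 = 293 left.
December 2134 has 31 days: 293 − 31 = 262 left.
November 2134 has 30 days: 262 − 30 = 232 left.
October 2134 has 31 days: 232 − 31 = 201 left.
September 2134 has 30 days: 201 − 30 = 171 left.
August 2134 has 31 days: 171 − 31 = 140 left.
July 2134 has 31 days: 140 − 31 = 109 left.
June 2134 has 30 days: 109 − 30 = 79 left.
May 2134 has 31 days: 79 − 31 = 48 left.
April 2134 has 30 days: 48 − 30 = 18 left.
March 2134 has 31 days; 31 − 18 = 13 → March 13, 2134.
Adding 18 weeks (= 126 days) from March 13, 2134:
March has 31 days, so 31 − 13 = 18 days remain after March 13, 2134; 126 − 18 = 108 left.
April 2134 has 30 days: 108 − 30 = 78 left.
May 2134 has 31 days: 78 − 31 = 47 left.
June 2134 has 30 days: 47 − 30 = 17 left.
17 days into July 2134 → July 17, 2134.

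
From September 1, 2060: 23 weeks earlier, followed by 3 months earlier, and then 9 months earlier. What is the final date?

March 24, 2059

Subtracting 23 weeks (= 161 days) from September 1, 2060:
Going back 1 day from September 1, 2060 reaches the end of the previous month; 161 − 1 = 160 left.
August 2060 has 31 days: 160 − 31 = 129 left.
July 2060 has 31 days: 129 − 31 = 98 left.
June 2060 has 30 days: 98 − 30 = 68 left.
May 2060 has 31 days: 68 − 31 = 37 left.
April 2060 has 30 days: 37 − 30 = 7 left.
March 2060 has 31 days; 31 − 7 = 24 → March 24, 2060.
Counting back 3 months from March 24, 2060:
month 3 − 3 = 0, which is month 12 of year 2059 → December 2059.
Day 24 is valid in December, giving December 24, 2059.
Going back 9 months from December 24, 2059:
month 12 − 9 = 3 → March 2059.
Day 24 is valid in March, giving March 24, 2059.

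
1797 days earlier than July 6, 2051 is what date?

Going back 1797 days from July 6, 2051.
Going back 6 days from July 6, 2051 reaches the end of the previous month; 1797 − 6 = 1791 left.
June 2051 has 30 days: 1791 − 30 = 1761 left.
May 2051 has 31 days: 1761 − 31 = 1730 left.
April 2051 has 30 days: 1730 − 30 = 1700 left.
March 2051 has 31 days: 1700 − 31 = 1669 left.
February 2051 has 28 days (2051 is not a leap year): 1669 − 28 = 1641 left.
January 2051 has 31 days: 1641 − 31 = 1610 left.
December 2050 has 31 days: 1610 − 31 = 1579 left.
November 2050 has 30 days: 1579 − 30 = 1549 left.
October 2050 has 31 days: 1549 − 31 = 1518 left.
September 2050 has 30 days: 1518 − 30 = 1488 left.
August 2050 has 31 days: 1488 − 31 = 1457 left.
July 2050 has 31 days: 1457 − 31 = 1426 left.
June 2050 has 30 days: 1426 − 30 = 1396 left.
May 2050 has 31 days: 1396 − 31 = 1365 left.
April 2050 has 30 days: 1365 − 30 = 1335 left.
March 2050 has 31 days: 1335 − 31 = 1304 left.
February 2050 has 28 days (2050 is not a leap year): 1304 − 28 = 1276 left.
January 2050 has 31 days: 1276 − 31 = 1245 left.
December 2049 has 31 days: 1245 − 31 = 1214 left.
November 2049 has 30 days: 1214 − 30 = 1184 left.
October 2049 has 31 days: 1184 − 31 = 1153 left.
September 2049 has 30 days: 1153 − 30 = 1123 left.
August 2049 has 31 days: 1123 − 31 = 1092 left.
July 2049 has 31 days: 1092 − 31 = 1061 left.
June 2049 has 30 days: 1061 − 30 = 1031 left.
May 2049 has 31 days: 1031 − 31 = 1000 left.
April 2049 has 30 days: 1000 − 30 = 970 left.
March 2049 has 31 days: 970 − 31 = 939 left.
February 2049 has 28 days (2049 is not a leap year): 939 − 28 = 911 left.
January 2049 has 31 days: 911 − 31 = 880 left.
December 2048 has 31 days: 880 − 31 = 849 left.
November 2048 has 30 days: 849 − 30 = 819 left.
October 2048 has 31 days: 819 − 31 = 788 left.
September 2048 has 30 days: 788 − 30 = 758 left.
August 2048 has 31 days: 758 − 31 = 727 left.
July 2048 has 31 days: 727 − 31 = 696 left.
June 2048 has 30 days: 696 − 30 = 666 left.
May 2048 has 31 days: 666 − 31 = 635 left.
April 2048 has 30 days: 635 − 30 = 605 left.
March 2048 has 31 days: 605 − 31 = 574 left.
February 2048 has 29 days (2048 is a leap year): 574 − 29 = 545 left.
January 2048 has 31 days: 545 − 31 = 514 left.
December 2047 has 31 days: 514 − 31 = 483 left.
November 2047 has 30 days: 483 − 30 = 453 left.
October 2047 has 31 days: 453 − 31 = 422 left.
September 2047 has 30 days: 422 − 30 = 392 left.
August 2047 has 31 days: 392 − 31 = 361 left.
July 2047 has 31 days: 361 − 31 = 330 left.
June 2047 has 30 days: 330 − 30 = 300 left.
May 2047 has 31 days: 300 − 31 = 269 left.
April 2047 has 30 days: 269 − 30 = 239 left.
March 2047 has 31 days: 239 − 31 = 208 left.
February 2047 has 28 days (2047 is not a leap year): 208 − 28 = 180 left.
January 2047 has 31 days: 180 − 31 = 149 left.
December 2046 has 31 days: 149 − 31 = 118 left.
November 2046 has 30 days: 118 − 30 = 88 left.
October 2046 has 31 days: 88 − 31 = 57 left.
September 2046 has 30 days: 57 − 30 = 27 left.
August 2046 has 31 days; 31 − 27 = 4 → August 4, 2046.

August 4, 2046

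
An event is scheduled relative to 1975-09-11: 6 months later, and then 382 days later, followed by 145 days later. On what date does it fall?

August 20, 1977

Adding 6 months from September 11, 1975:
month 9 + 6 = 15, which is month 3 of year 1976 → March 1976.
Day 11 is valid in March, giving March 11, 1976.
Counting forward 382 days from March 11, 1976:
March has 31 days, so 31 − 11 = 20 days remain after March 11, 1976; 382 − 20 = 362 left.
April 1976 has 30 days: 362 − 30 = 332 left.
May 1976 has 31 days: 332 − 31 = 301 left.
June 1976 has 30 days: 301 − 30 = 271 left.
July 1976 has 31 days: 271 − 31 = 240 left.
August 1976 has 31 days: 240 − 31 = 209 left.
September 1976 has 30 days: 209 − 30 = 179 left.
October 1976 has 31 days: 179 − 31 = 148 left.
November 1976 has 30 days: 148 − 30 = 118 left.
December 1976 has 31 days: 118 − 31 = 87 left.
January 1977 has 31 days: 87 − 31 = 56 left.
February 1977 has 28 days (1977 is not a leap year): 56 − 28 = 28 left.
28 days into March 1977 → March 28, 1977.
Advancing 145 days from March 28, 1977:
March has 31 days, so 31 − 28 = 3 days remain after March 28, 1977; 145 − 3 = 142 left.
April 1977 has 30 days: 142 − 30 = 112 left.
May 1977 has 31 days: 112 − 31 = 81 left.
June 1977 has 30 days: 81 − 30 = 51 left.
July 1977 has 31 days: 51 − 31 = 20 left.
20 days into August 1977 → August 20, 1977.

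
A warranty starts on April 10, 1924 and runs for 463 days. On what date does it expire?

Counting forward 463 days from April 10, 1924.
April has 30 days, so 30 − 10 = 20 days remain after April 10, 1924; 463 − 20 = 443 left.
May 1924 has 31 days: 443 − 31 = 412 left.
June 1924 has 30 days: 412 − 30 = 382 left.
July 1924 has 31 days: 382 − 31 = 351 left.
August 1924 has 31 days: 351 − 31 = 320 left.
September 1924 has 30 days: 320 − 30 = 290 left.
October 1924 has 31 days: 290 − 31 = 259 left.
November 1924 has 30 days: 259 − 30 = 229 left.
December 1924 has 31 days: 229 − 31 = 198 left.
January 1925 has 31 days: 198 − 31 = 167 left.
February 1925 has 28 days (1925 is not a leap year): 167 − 28 = 139 left.
March 1925 has 31 days: 139 − 31 = 108 left.
April 1925 has 30 days: 108 − 30 = 78 left.
May 1925 has 31 days: 78 − 31 = 47 left.
June 1925 has 30 days: 47 − 30 = 17 left.
17 days into July 1925 → July 17, 1925.

July 17, 1925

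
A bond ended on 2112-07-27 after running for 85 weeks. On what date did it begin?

December 10, 2110

Going back 85 weeks = 595 days from July 27, 2112.
Going back 27 days from July 27, 2112 reaches the end of the previous month; 595 − 27 = 568 left.
June 2112 has 30 days: 568 − 30 = 538 left.
May 2112 has 31 days: 538 − 31 = 507 left.
April 2112 has 30 days: 507 − 30 = 477 left.
March 2112 has 31 days: 477 − 31 = 446 left.
February 2112 has 29 days (2112 is a leap year): 446 − 29 = 417 left.
January 2112 has 31 days: 417 − 31 = 386 left.
December 2111 has 31 days: 386 − 31 = 355 left.
November 2111 has 30 days: 355 − 30 = 325 left.
October 2111 has 31 days: 325 − 31 = 294 left.
September 2111 has 30 days: 294 − 30 = 264 left.
August 2111 has 31 days: 264 − 31 = 233 left.
July 2111 has 31 days: 233 − 31 = 202 left.
June 2111 has 30 days: 202 − 30 = 172 left.
May 2111 has 31 days: 172 − 31 = 141 left.
April 2111 has 30 days: 141 − 30 = 111 left.
March 2111 has 31 days: 111 − 31 = 80 left.
February 2111 has 28 days (2111 is not a leap year): 80 − 28 = 52 left.
January 2111 has 31 days: 52 − 31 = 21 left.
December 2110 has 31 days; 31 − 21 = 10 → December 10, 2110.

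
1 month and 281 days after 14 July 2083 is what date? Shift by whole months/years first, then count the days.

Advancing 1 month and 281 days from July 14, 2083: first the month/year part, then the days.
month 7 + 1 = 8 → August 2083.
Day 14 is valid in August, giving August 14, 2083.
Now add 281 days from August 14, 2083.
August has 31 days, so 31 − 14 = 17 days remain after August 14, 2083; 281 − 17 = 264 left.
September 2083 has 30 days: 264 − 30 = 234 left.
October 2083 has 31 days: 234 − 31 = 203 left.
November 2083 has 30 days: 203 − 30 = 173 left.
December 2083 has 31 days: 173 − 31 = 142 left.
January 2084 has 31 days: 142 − 31 = 111 left.
February 2084 has 29 days (2084 is a leap year): 111 − 29 = 82 left.
March 2084 has 31 days: 82 − 31 = 51 left.
April 2084 has 30 days: 51 − 30 = 21 left.
21 days into May 2084 → May 21, 2084.

May 21, 2084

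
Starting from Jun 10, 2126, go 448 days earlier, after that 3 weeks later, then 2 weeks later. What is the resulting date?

April 23, 2125

Counting back 448 days from June 10, 2126:
Going back 10 days from June 10, 2126 reaches the end of the previous month; 448 − 10 = 438 left.
May 2126 has 31 days: 438 − 31 = 407 left.
April 2126 has 30 days: 407 − 30 = 377 left.
March 2126 has 31 days: 377 − 31 = 346 left.
February 2126 has 28 days (2126 is not a leap year): 346 − 28 = 318 left.
January 2126 has 31 days: 318 − 31 = 287 left.
December 2125 has 31 days: 287 − 31 = 256 left.
November 2125 has 30 days: 256 − 30 = 226 left.
October 2125 has 31 days: 226 − 31 = 195 left.
September 2125 has 30 days: 195 − 30 = 165 left.
August 2125 has 31 days: 165 − 31 = 134 left.
July 2125 has 31 days: 134 − 31 = 103 left.
June 2125 has 30 days: 103 − 30 = 73 left.
May 2125 has 31 days: 73 − 31 = 42 left.
April 2125 has 30 days: 42 − 30 = 12 left.
March 2125 has 31 days; 31 − 12 = 19 → March 19, 2125.
Adding 3 weeks (= 21 days) from March 19, 2125:
March has 31 days, so 31 − 19 = 12 days remain after March 19, 2125; 21 − 12 = 9 left.
9 days into April 2125 → April 9, 2125.
Advancing 2 weeks (= 14 days) from April 9, 2125:
April has 30 days; 9 + 14 = 23, still in April.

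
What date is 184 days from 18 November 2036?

Counting forward 184 days from November 18, 2036.
November has 30 days, so 30 − 18 = 12 days remain after November 18, 2036; 184 − 12 = 172 left.
December 2036 has 31 days: 172 − 31 = 141 left.
January 2037 has 31 days: 141 − 31 = 110 left.
February 2037 has 28 days (2037 is not a leap year): 110 − 28 = 82 left.
March 2037 has 31 days: 82 − 31 = 51 left.
April 2037 has 30 days: 51 − 30 = 21 left.
21 days into May 2037 → May 21, 2037.

May 21, 2037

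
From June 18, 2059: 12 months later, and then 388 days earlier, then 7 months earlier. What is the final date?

October 27, 2058

Advancing 12 months from June 18, 2059:
month 6 + 12 = 18, which is month 6 of year 2060 → June 2060.
Day 18 is valid in June, giving June 18, 2060.
Subtracting 388 days from June 18, 2060:
Going back 18 days from June 18, 2060 reaches the end of the previous month; 388 − 18 = 370 left.
May 2060 has 31 days: 370 − 31 = 339 left.
April 2060 has 30 days: 339 − 30 = 309 left.
March 2060 has 31 days: 309 − 31 = 278 left.
February 2060 has 29 days (2060 is a leap year): 278 − 29 = 249 left.
January 2060 has 31 days: 249 − 31 = 218 left.
December 2059 has 31 days: 218 − 31 = 187 left.
November 2059 has 30 days: 187 − 30 = 157 left.
October 2059 has 31 days: 157 − 31 = 126 left.
September 2059 has 30 days: 126 − 30 = 96 left.
August 2059 has 31 days: 96 − 31 = 65 left.
July 2059 has 31 days: 65 − 31 = 34 left.
June 2059 has 30 days: 34 − 30 = 4 left.
May 2059 has 31 days; 31 − 4 = 27 → May 27, 2059.
Subtracting 7 months from May 27, 2059:
month 5 − 7 = -2, which is month 10 of year 2058 → October 2058.
Day 27 is valid in October, giving October 27, 2058.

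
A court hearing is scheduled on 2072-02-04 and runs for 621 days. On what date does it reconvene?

October 17, 2073

Adding 621 days from February 4, 2072.
February has 29 days, so 29 − 4 = 25 days remain after February 4, 2072; 621 − 25 = 596 left.
March 2072 has 31 days: 596 − 31 = 565 left.
April 2072 has 30 days: 565 − 30 = 535 left.
May 2072 has 31 days: 535 − 31 = 504 left.
June 2072 has 30 days: 504 − 30 = 474 left.
July 2072 has 31 days: 474 − 31 = 443 left.
August 2072 has 31 days: 443 − 31 = 412 left.
September 2072 has 30 days: 412 − 30 = 382 left.
October 2072 has 31 days: 382 − 31 = 351 left.
November 2072 has 30 days: 351 − 30 = 321 left.
December 2072 has 31 days: 321 − 31 = 290 left.
January 2073 has 31 days: 290 − 31 = 259 left.
February 2073 has 28 days (2073 is not a leap year): 259 − 28 = 231 left.
March 2073 has 31 days: 231 − 31 = 200 left.
April 2073 has 30 days: 200 − 30 = 170 left.
May 2073 has 31 days: 170 − 31 = 139 left.
June 2073 has 30 days: 139 − 30 = 109 left.
July 2073 has 31 days: 109 − 31 = 78 left.
August 2073 has 31 days: 78 − 31 = 47 left.
September 2073 has 30 days: 47 − 30 = 17 left.
17 days into October 2073 → October 17, 2073.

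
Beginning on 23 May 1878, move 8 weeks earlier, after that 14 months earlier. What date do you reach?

January 28, 1877

Going back 8 weeks (= 56 days) from May 23, 1878:
Going back 23 days from May 23, 1878 reaches the end of the previous month; 56 − 23 = 33 left.
April 1878 has 30 days: 33 − 30 = 3 left.
March 1878 has 31 days; 31 − 3 = 28 → March 28, 1878.
Subtracting 14 months from March 28, 1878:
month 3 − 14 = -11, which is month 1 of year 1877 → January 1877.
Day 28 is valid in January, giving January 28, 1877.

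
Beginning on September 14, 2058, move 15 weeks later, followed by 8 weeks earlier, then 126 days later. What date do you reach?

March 8, 2059

Advancing 15 weeks (= 105 days) from September 14, 2058:
September has 30 days, so 30 − 14 = 16 days remain after September 14, 2058; 105 − 16 = 89 left.
October 2058 has 31 days: 89 − 31 = 58 left.
November 2058 has 30 days: 58 − 30 = 28 left.
28 days into December 2058 → December 28, 2058.
Counting back 8 weeks (= 56 days) from December 28, 2058:
Going back 28 days from December 28, 2058 reaches the end of the previous month; 56 − 28 = 28 left.
November 2058 has 30 days; 30 − 28 = 2 → November 2, 2058.
Adding 126 days from November 2, 2058:
November has 30 days, so 30 − 2 = 28 days remain after November 2, 2058; 126 − 28 = 98 left.
December 2058 has 31 days: 98 − 31 = 67 left.
January 2059 has 31 days: 67 − 31 = 36 left.
February 2059 has 28 days (2059 is not a leap year): 36 − 28 = 8 left.
8 days into March 2059 → March 8, 2059.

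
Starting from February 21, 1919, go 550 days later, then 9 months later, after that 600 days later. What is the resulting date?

Counting forward 550 days from February 21, 1919:
February has 28 days, so 28 − 21 = 7 days remain after February 21, 1919; 550 − 7 = 543 left.
March 1919 has 31 days: 543 − 31 = 512 left.
April 1919 has 30 days: 512 − 30 = 482 left.
May 1919 has 31 days: 482 − 31 = 451 left.
June 1919 has 30 days: 451 − 30 = 421 left.
July 1919 has 31 days: 421 − 31 = 390 left.
August 1919 has 31 days: 390 − 31 = 359 left.
September 1919 has 30 days: 359 − 30 = 329 left.
October 1919 has 31 days: 329 − 31 = 298 left.
November 1919 has 30 days: 298 − 30 = 268 left.
December 1919 has 31 days: 268 − 31 = 237 left.
January 1920 has 31 days: 237 − 31 = 206 left.
February 1920 has 29 days (1920 is a leap year): 206 − 29 = 177 left.
March 1920 has 31 days: 177 − 31 = 146 left.
April 1920 has 30 days: 146 − 30 = 116 left.
May 1920 has 31 days: 116 − 31 = 85 left.
June 1920 has 30 days: 85 − 30 = 55 left.
July 1920 has 31 days: 55 − 31 = 24 left.
24 days into August 1920 → August 24, 1920.
Counting forward 9 months from August 24, 1920:
month 8 + 9 = 17, which is month 5 of year 1921 → May 1921.
Day 24 is valid in May, giving May 24, 1921.
Advancing 600 days from May 24, 1921:
May has 31 days, so 31 − 24 = 7 days remain after May 24, 1921; 600 − 7 = 593 left.
June 1921 has 30 days: 593 − 30 = 563 left.
July 1921 has 31 days: 563 − 31 = 532 left.
August 1921 has 31 days: 532 − 31 = 501 left.
September 1921 has 30 days: 501 − 30 = 471 left.
October 1921 has 31 days: 471 − 31 = 440 left.
November 1921 has 30 days: 440 − 30 = 410 left.
December 1921 has 31 days: 410 − 31 = 379 left.
January 1922 has 31 days: 379 − 31 = 348 left.
February 1922 has 28 days (1922 is not a leap year): 348 − 28 = 320 left.
March 1922 has 31 days: 320 − 31 = 289 left.
April 1922 has 30 days: 289 − 30 = 259 left.
May 1922 has 31 days: 259 − 31 = 228 left.
June 1922 has 30 days: 228 − 30 = 198 left.
July 1922 has 31 days: 198 − 31 = 167 left.
August 1922 has 31 days: 167 − 31 = 136 left.
September 1922 has 30 days: 136 − 30 = 106 left.
October 1922 has 31 days: 106 − 31 = 75 left.
November 1922 has 30 days: 75 − 30 = 45 left.
December 1922 has 31 days: 45 − 31 = 14 left.
14 days into January 1923 → January 14, 1923.

January 14, 1923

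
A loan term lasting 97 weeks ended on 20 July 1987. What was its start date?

September 9, 1985

Subtracting 97 weeks = 679 days from July 20, 1987.
Going back 20 days from July 20, 1987 reaches the end of the previous month; 679 − 20 = 659 left.
June 1987 has 30 days: 659 − 30 = 629 left.
May 1987 has 31 days: 629 − 31 = 598 left.
April 1987 has 30 days: 598 − 30 = 568 left.
March 1987 has 31 days: 568 − 31 = 537 left.
February 1987 has 28 days (1987 is not a leap year): 537 − 28 = 509 left.
January 1987 has 31 days: 509 − 31 = 478 left.
December 1986 has 31 days: 478 − 31 = 447 left.
November 1986 has 30 days: 447 − 30 = 417 left.
October 1986 has 31 days: 417 − 31 = 386 left.
September 1986 has 30 days: 386 − 30 = 356 left.
August 1986 has 31 days: 356 − 31 = 325 left.
July 1986 has 31 days: 325 − 31 = 294 left.
June 1986 has 30 days: 294 − 30 = 264 left.
May 1986 has 31 days: 264 − 31 = 233 left.
April 1986 has 30 days: 233 − 30 = 203 left.
March 1986 has 31 days: 203 − 31 = 172 left.
February 1986 has 28 days (1986 is not a leap year): 172 − 28 = 144 left.
January 1986 has 31 days: 144 − 31 = 113 left.
December 1985 has 31 days: 113 − 31 = 82 left.
November 1985 has 30 days: 82 − 30 = 52 left.
October 1985 has 31 days: 52 − 31 = 21 left.
September 1985 has 30 days; 30 − 21 = 9 → September 9, 1985.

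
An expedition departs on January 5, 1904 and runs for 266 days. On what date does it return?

Counting forward 266 days from January 5, 1904.
January has 31 days, so 31 − 5 = 26 days remain after January 5, 1904; 266 − 26 = 240 left.
February 1904 has 29 days (1904 is a leap year): 240 − 29 = 211 left.
March 1904 has 31 days: 211 − 31 = 180 left.
April 1904 has 30 days: 180 − 30 = 150 left.
May 1904 has 31 days: 150 − 31 = 119 left.
June 1904 has 30 days: 119 − 30 = 89 left.
July 1904 has 31 days: 89 − 31 = 58 left.
August 1904 has 31 days: 58 − 31 = 27 left.
27 days into September 1904 → September 27, 1904.

September 27, 1904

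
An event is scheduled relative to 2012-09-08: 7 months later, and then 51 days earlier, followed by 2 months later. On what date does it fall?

April 16, 2013

Advancing 7 months from September 8, 2012:
month 9 + 7 = 16, which is month 4 of year 2013 → April 2013.
Day 8 is valid in April, giving April 8, 2013.
Subtracting 51 days from April 8, 2013:
Going back 8 days from April 8, 2013 reaches the end of the previous month; 51 − 8 = 43 left.
March 2013 has 31 days: 43 − 31 = 12 left.
February 2013 has 28 days; 28 − 12 = 16 → February 16, 2013.
Advancing 2 months from February 16, 2013:
month 2 + 2 = 4 → April 2013.
Day 16 is valid in April, giving April 16, 2013.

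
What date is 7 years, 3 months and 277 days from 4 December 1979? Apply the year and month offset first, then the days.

December 6, 1987

Counting forward 7 years, 3 months and 277 days from December 4, 1979: first the month/year part, then the days.
+7 years → 1986; month 12 + 3 = 15, which is month 3 of year 1987 → March 1987.
Day 4 is valid in March, giving March 4, 1987.
Now add 277 days from March 4, 1987.
March has 31 days, so 31 − 4 = 27 days remain after March 4, 1987; 277 − 27 = 250 left.
April 1987 has 30 days: 250 − 30 = 220 left.
May 1987 has 31 days: 220 − 31 = 189 left.
June 1987 has 30 days: 189 − 30 = 159 left.
July 1987 has 31 days: 159 − 31 = 128 left.
August 1987 has 31 days: 128 − 31 = 97 left.
September 1987 has 30 days: 97 − 30 = 67 left.
October 1987 has 31 days: 67 − 31 = 36 left.
November 1987 has 30 days: 36 − 30 = 6 left.
6 days into December 1987 → December 6, 1987.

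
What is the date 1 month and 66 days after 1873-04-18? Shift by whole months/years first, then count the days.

Advancing 1 month and 66 days from April 18, 1873: first the month/year part, then the days.
month 4 + 1 = 5 → May 1873.
Day 18 is valid in May, giving May 18, 1873.
Now add 66 days from May 18, 1873.
May has 31 days, so 31 − 18 = 13 days remain after May 18, 1873; 66 − 13 = 53 left.
June 1873 has 30 days: 53 − 30 = 23 left.
23 days into July 1873 → July 23, 1873.

July 23, 1873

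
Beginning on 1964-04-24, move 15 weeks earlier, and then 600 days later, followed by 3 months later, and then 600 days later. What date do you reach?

July 24, 1967

Counting back 15 weeks (= 105 days) from April 24, 1964:
Going back 24 days from April 24, 1964 reaches the end of the previous month; 105 − 24 = 81 left.
March 1964 has 31 days: 81 − 31 = 50 left.
February 1964 has 29 days (1964 is a leap year): 50 − 29 = 21 left.
January 1964 has 31 days; 31 − 21 = 10 → January 10, 1964.
Counting forward 600 days from January 10, 1964:
January has 31 days, so 31 − 10 = 21 days remain after January 10, 1964; 600 − 21 = 579 left.
February 1964 has 29 days (1964 is a leap year): 579 − 29 = 550 left.
March 1964 has 31 days: 550 − 31 = 519 left.
April 1964 has 30 days: 519 − 30 = 489 left.
May 1964 has 31 days: 489 − 31 = 458 left.
June 1964 has 30 days: 458 − 30 = 428 left.
July 1964 has 31 days: 428 − 31 = 397 left.
August 1964 has 31 days: 397 − 31 = 366 left.
September 1964 has 30 days: 366 − 30 = 336 left.
October 1964 has 31 days: 336 − 31 = 305 left.
November 1964 has 30 days: 305 − 30 = 275 left.
December 1964 has 31 days: 275 − 31 = 244 left.
January 1965 has 31 days: 244 − 31 = 213 left.
February 1965 has 28 days (1965 is not a leap year): 213 − 28 = 185 left.
March 1965 has 31 days: 185 − 31 = 154 left.
April 1965 has 30 days: 154 − 30 = 124 left.
May 1965 has 31 days: 124 − 31 = 93 left.
June 1965 has 30 days: 93 − 30 = 63 left.
July 1965 has 31 days: 63 − 31 = 32 left.
August 1965 has 31 days: 32 − 31 = 1 left.
1 day into September 1965 → September 1, 1965.
Adding 3 months from September 1, 1965:
month 9 + 3 = 12 → December 1965.
Day 1 is valid in December, giving December 1, 1965.
Counting forward 600 days from December 1, 1965:
December has 31 days, so 31 − 1 = 30 days remain after December 1, 1965; 600 − 30 = 570 left.
January 1966 has 31 days: 570 − 31 = 539 left.
February 1966 has 28 days (1966 is not a leap year): 539 − 28 = 511 left.
March 1966 has 31 days: 511 − 31 = 480 left.
April 1966 has 30 days: 480 − 30 = 450 left.
May 1966 has 31 days: 450 − 31 = 419 left.
June 1966 has 30 days: 419 − 30 = 389 left.
July 1966 has 31 days: 389 − 31 = 358 left.
August 1966 has 31 days: 358 − 31 = 327 left.
September 1966 has 30 days: 327 − 30 = 297 left.
October 1966 has 31 days: 297 − 31 = 266 left.
November 1966 has 30 days: 266 − 30 = 236 left.
December 1966 has 31 days: 236 − 31 = 205 left.
January 1967 has 31 days: 205 − 31 = 174 left.
February 1967 has 28 days (1967 is not a leap year): 174 − 28 = 146 left.
March 1967 has 31 days: 146 − 31 = 115 left.
April 1967 has 30 days: 115 − 30 = 85 left.
May 1967 has 31 days: 85 − 31 = 54 left.
June 1967 has 30 days: 54 − 30 = 24 left.
24 days into July 1967 → July 24, 1967.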